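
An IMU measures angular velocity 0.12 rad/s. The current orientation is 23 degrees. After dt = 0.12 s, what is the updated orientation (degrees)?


delta_theta = w * dt = 0.12 * 0.12 = 0.0144 rad
= 0.8251 deg
theta_new = 23 + 0.8251 = 23.8251 deg


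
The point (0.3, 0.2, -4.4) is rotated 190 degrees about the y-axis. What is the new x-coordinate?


Rotation about y-axis: x' = x*cos(theta) + z*sin(theta)
= 0.3 * -0.9848 + -4.4 * -0.1736
= 0.4686


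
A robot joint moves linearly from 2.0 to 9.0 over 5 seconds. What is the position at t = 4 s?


s = t/T = 4/5 = 0.8
p(t) = p0 + (pf-p0)*s
= 2.0 + (9.0 - 2.0) * 0.8
= 7.6


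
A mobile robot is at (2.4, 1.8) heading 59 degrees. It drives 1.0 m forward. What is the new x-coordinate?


x_new = x0 + d*cos(theta)
= 2.4 + 1.0*cos(59)
= 2.4 + 0.515
= 2.915


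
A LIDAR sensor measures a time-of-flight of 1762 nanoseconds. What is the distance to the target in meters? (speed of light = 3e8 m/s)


tof = 1762 ns = 1.762e-06 s
dist = c * tof / 2
= 3e8 * 1.762e-06 / 2
= 264.3 m


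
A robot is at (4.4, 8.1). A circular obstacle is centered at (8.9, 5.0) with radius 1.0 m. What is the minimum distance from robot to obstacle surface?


center_dist = sqrt((4.4-8.9)^2 + (8.1-5.0)^2)
= sqrt(20.25 + 9.61)
= 5.4644
min_dist = center_dist - radius = 5.4644 - 1.0 = 4.4644 m


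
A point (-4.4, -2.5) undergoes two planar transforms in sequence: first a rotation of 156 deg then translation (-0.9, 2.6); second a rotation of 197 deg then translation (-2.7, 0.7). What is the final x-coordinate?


After transform 1:
x1 = cos(156)*-4.4 - sin(156)*-2.5 + -0.9 = 4.1364
y1 = sin(156)*-4.4 + cos(156)*-2.5 + 2.6 = 3.0942
After transform 2:
x2 = cos(197)*4.1364 - sin(197)*3.0942 + -2.7
= -5.751


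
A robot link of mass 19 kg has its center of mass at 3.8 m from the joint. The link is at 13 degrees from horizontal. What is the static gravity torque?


tau = m*g*L*cos(angle)
= 19 * 9.81 * 3.8 * cos(13 deg)
= 19 * 9.81 * 3.8 * 0.9744
= 690.1288 Nm


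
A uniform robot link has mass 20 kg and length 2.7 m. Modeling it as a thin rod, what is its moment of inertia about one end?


I = (1/3) * m * L^2
= (1/3) * 20 * 2.7^2
= 0.333333 * 20 * 7.29
= 48.6 kg*m^2


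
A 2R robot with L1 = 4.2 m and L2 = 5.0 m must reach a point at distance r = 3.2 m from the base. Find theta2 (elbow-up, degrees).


cos(theta2) = (r^2 - L1^2 - L2^2) / (2*L1*L2)
cos(theta2) = (10.24 - 17.64 - 25.0) / 42.0
cos(theta2) = -0.771429
theta2 = 140.4823 degrees


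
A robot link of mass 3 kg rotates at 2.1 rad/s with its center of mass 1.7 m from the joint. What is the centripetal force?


F = m * omega^2 * r
= 3 * 2.1^2 * 1.7
= 3 * 4.41 * 1.7
= 22.491 N


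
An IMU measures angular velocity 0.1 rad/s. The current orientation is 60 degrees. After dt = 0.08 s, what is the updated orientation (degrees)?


delta_theta = w * dt = 0.1 * 0.08 = 0.008 rad
= 0.4584 deg
theta_new = 60 + 0.4584 = 60.4584 deg


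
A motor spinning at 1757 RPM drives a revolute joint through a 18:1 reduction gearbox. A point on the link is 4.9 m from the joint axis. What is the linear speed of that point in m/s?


omega_motor = 1757 * 2*pi/60 = 183.9926 rad/s
omega_joint = omega_motor / 18 = 10.2218 rad/s
v = omega_joint * r = 10.2218 * 4.9
= 50.0869 m/s


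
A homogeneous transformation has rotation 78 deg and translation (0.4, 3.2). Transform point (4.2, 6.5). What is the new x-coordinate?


x' = cos(theta)*px - sin(theta)*py + tx
= 0.2079*4.2 - 0.9781*6.5 + 0.4
= -5.0847


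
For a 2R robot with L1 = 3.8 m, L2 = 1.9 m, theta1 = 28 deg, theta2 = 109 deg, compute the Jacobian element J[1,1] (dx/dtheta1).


J[1,1] = -L1*sin(t1) - L2*sin(t1+t2)
= -3.8*sin(28) - 1.9*sin(137)
= -3.0798


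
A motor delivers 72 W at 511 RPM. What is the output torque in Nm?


omega = 511 * 2*pi/60 = 53.5118 rad/s
tau = P / omega = 72 / 53.5118
= 1.3455 Nm


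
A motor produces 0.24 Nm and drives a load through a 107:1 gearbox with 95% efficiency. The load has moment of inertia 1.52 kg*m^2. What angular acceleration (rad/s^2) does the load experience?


tau_out = tau_motor * N * eta
= 0.24 * 107 * 0.95 = 24.396 Nm
alpha = tau_out / I = 24.396 / 1.52
= 16.05 rad/s^2


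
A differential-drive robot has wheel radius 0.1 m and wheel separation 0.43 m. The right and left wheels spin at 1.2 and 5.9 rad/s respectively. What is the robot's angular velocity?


vR = r*wR = 0.1*1.2 = 0.12 m/s
vL = r*wL = 0.1*5.9 = 0.59 m/s
v = (vR+vL)/2 = 0.355 m/s
omega = (vR-vL)/L = -1.093 rad/s
angular velocity = -1.093 rad/s


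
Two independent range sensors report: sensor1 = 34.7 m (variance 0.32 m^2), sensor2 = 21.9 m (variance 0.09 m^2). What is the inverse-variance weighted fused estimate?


w1 = (1/var1) / (1/var1 + 1/var2)
   = 3.125 / (3.125 + 11.1111) = 0.2195
w2 = 1 - w1 = 0.7805
fused = w1*s1 + w2*s2 = 7.6171 + 17.0927
= 24.7098 m


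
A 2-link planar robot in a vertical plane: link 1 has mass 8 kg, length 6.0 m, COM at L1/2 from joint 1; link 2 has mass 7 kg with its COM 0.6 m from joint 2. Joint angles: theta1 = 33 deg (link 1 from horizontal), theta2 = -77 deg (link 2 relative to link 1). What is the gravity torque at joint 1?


Horizontal distance from joint 1 to link-1 COM:
  x_c1 = (L1/2)*cos(t1) = 3.0 * 0.8387 = 2.516 m
Horizontal distance from joint 1 to link-2 COM:
  x_c2 = L1*cos(t1) + Lc2*cos(t1+t2)
       = 6.0*0.8387 + 0.6*0.7193 = 5.4636 m
tau1 = m1*g*x_c1 + m2*g*x_c2
     = 8*9.81*2.516 + 7*9.81*5.4636
     = 197.4566 + 375.1873
     = 572.6439 Nm


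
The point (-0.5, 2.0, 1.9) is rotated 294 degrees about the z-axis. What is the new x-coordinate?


Rotation about z-axis: x' = x*cos(theta) - y*sin(theta)
= -0.5 * 0.4067 - 2.0 * -0.9135
= 1.6237


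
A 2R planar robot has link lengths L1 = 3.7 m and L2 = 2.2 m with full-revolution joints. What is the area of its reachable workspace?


r_max = L1 + L2 = 5.9 m
r_min = |L1 - L2| = 1.5 m
Area = pi*(r_max^2 - r_min^2)
= pi*(34.81 - 2.25)
= pi * 32.56
= 102.2903 m^2


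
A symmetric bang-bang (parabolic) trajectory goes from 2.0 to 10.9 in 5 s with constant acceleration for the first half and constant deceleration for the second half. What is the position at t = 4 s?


Symmetric rest-to-rest: each phase covers (pf-p0)/2 in time T/2. 0.5*a*(T/2)^2 = (pf-p0)/2 => a = 4*(pf-p0)/T^2
a = 4*(10.9-2.0)/5^2 = 1.424
t = 4 is in the deceleration phase (t > T/2).
p = pf - 0.5*a*(T-t)^2 = 10.9 - 0.5*1.424*1^2
= 10.188


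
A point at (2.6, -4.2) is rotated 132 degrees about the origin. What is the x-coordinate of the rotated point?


x' = x*cos(theta) - y*sin(theta)
cos(132 deg) = -0.6691, sin(132 deg) = 0.7431
x' = 2.6 * -0.6691 - -4.2 * 0.7431
= -1.7397 - -3.1212
= 1.3815


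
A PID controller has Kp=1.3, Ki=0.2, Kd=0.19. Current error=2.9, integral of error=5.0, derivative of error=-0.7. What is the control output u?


u = Kp*e + Ki*int(e) + Kd*de/dt
= 1.3*2.9 + 0.2*5.0 + 0.19*(-0.7)
= 3.77 + 1.0 + -0.133
= 4.637


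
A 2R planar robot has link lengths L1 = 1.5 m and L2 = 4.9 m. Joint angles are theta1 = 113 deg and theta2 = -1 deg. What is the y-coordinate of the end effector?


Convert angles to radians: theta1 = 1.9722, theta2 = -0.0175
y = L1*sin(theta1) + L2*sin(theta1+theta2)
y = 1.3808 + 4.5432
y = 5.924


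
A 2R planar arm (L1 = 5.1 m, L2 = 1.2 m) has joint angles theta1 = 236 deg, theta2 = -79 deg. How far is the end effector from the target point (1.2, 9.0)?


End effector via forward kinematics:
x = L1*cos(t1) + L2*cos(t1+t2) = -3.9565
y = L1*sin(t1) + L2*sin(t1+t2) = -3.7592
Distance to target:
d = sqrt((1.2 - -3.9565)^2 + (9.0 - -3.7592)^2)
= sqrt(26.5894 + 162.7975)
= 13.7618 m


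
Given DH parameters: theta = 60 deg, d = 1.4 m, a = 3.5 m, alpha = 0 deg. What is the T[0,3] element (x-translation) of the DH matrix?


T[0,3] = a * cos(theta)
= 3.5 * cos(60 deg)
= 3.5 * 0.5
= 1.75


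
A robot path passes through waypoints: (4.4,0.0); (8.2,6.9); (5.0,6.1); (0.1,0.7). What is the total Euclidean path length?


Segment lengths:
  seg1 = sqrt((3.8)^2 + (6.9)^2) = 7.8772
  seg2 = sqrt((-3.2)^2 + (-0.8)^2) = 3.2985
  seg3 = sqrt((-4.9)^2 + (-5.4)^2) = 7.2918
Total = 18.4674


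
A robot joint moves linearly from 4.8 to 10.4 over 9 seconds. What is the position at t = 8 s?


s = t/T = 8/9 = 0.8889
p(t) = p0 + (pf-p0)*s
= 4.8 + (10.4 - 4.8) * 0.8889
= 9.7778


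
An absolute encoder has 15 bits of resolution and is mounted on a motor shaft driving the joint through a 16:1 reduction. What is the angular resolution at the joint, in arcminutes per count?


counts = 2^15 = 32768
effective counts at joint = 32768 * 16 = 524288
resolution = 360*60 / 524288
= 0.0412 arcmin/count


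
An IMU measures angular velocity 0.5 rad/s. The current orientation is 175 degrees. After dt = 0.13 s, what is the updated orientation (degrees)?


delta_theta = w * dt = 0.5 * 0.13 = 0.065 rad
= 3.7242 deg
theta_new = 175 + 3.7242 = 178.7242 deg


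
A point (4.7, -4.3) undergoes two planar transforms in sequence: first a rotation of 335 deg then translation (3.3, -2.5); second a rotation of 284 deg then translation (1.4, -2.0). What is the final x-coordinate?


After transform 1:
x1 = cos(335)*4.7 - sin(335)*-4.3 + 3.3 = 5.7424
y1 = sin(335)*4.7 + cos(335)*-4.3 + -2.5 = -8.3834
After transform 2:
x2 = cos(284)*5.7424 - sin(284)*-8.3834 + 1.4
= -5.3452


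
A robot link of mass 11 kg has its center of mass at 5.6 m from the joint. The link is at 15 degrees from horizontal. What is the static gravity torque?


tau = m*g*L*cos(angle)
= 11 * 9.81 * 5.6 * cos(15 deg)
= 11 * 9.81 * 5.6 * 0.9659
= 583.7051 Nm


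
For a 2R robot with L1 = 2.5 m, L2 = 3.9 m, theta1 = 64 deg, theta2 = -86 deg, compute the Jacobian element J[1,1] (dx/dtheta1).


J[1,1] = -L1*sin(t1) - L2*sin(t1+t2)
= -2.5*sin(64) - 3.9*sin(-22)
= -0.786


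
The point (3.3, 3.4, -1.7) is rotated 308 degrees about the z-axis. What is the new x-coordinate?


Rotation about z-axis: x' = x*cos(theta) - y*sin(theta)
= 3.3 * 0.6157 - 3.4 * -0.788
= 4.7109


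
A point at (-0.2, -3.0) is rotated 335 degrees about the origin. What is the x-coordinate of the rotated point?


x' = x*cos(theta) - y*sin(theta)
cos(335 deg) = 0.9063, sin(335 deg) = -0.4226
x' = -0.2 * 0.9063 - -3.0 * -0.4226
= -0.1813 - 1.2679
= -1.4491


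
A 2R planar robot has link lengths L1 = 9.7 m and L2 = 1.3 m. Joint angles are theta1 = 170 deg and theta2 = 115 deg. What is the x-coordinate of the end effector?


Convert angles to radians: theta1 = 2.9671, theta2 = 2.0071
x = L1*cos(theta1) + L2*cos(theta1+theta2)
x = -9.5526 + 0.3365
x = -9.2162


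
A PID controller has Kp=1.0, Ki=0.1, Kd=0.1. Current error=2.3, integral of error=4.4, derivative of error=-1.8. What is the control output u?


u = Kp*e + Ki*int(e) + Kd*de/dt
= 1.0*2.3 + 0.1*4.4 + 0.1*(-1.8)
= 2.3 + 0.44 + -0.18
= 2.56


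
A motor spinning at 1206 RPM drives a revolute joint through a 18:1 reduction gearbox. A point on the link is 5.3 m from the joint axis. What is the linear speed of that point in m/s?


omega_motor = 1206 * 2*pi/60 = 126.292 rad/s
omega_joint = omega_motor / 18 = 7.0162 rad/s
v = omega_joint * r = 7.0162 * 5.3
= 37.186 m/s


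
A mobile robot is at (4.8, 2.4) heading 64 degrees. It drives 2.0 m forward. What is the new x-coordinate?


x_new = x0 + d*cos(theta)
= 4.8 + 2.0*cos(64)
= 4.8 + 0.8767
= 5.6767


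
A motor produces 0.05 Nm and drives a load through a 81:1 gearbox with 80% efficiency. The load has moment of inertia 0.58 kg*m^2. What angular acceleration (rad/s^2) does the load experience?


tau_out = tau_motor * N * eta
= 0.05 * 81 * 0.8 = 3.24 Nm
alpha = tau_out / I = 3.24 / 0.58
= 5.5862 rad/s^2


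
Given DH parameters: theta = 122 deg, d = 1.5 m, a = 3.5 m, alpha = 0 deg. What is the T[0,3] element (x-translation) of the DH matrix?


T[0,3] = a * cos(theta)
= 3.5 * cos(122 deg)
= 3.5 * -0.5299
= -1.8547


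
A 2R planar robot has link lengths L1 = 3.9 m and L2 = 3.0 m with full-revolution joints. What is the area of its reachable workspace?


r_max = L1 + L2 = 6.9 m
r_min = |L1 - L2| = 0.9 m
Area = pi*(r_max^2 - r_min^2)
= pi*(47.61 - 0.81)
= pi * 46.8
= 147.0265 m^2


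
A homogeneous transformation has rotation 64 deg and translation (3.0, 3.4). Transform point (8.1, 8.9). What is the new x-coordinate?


x' = cos(theta)*px - sin(theta)*py + tx
= 0.4384*8.1 - 0.8988*8.9 + 3.0
= -1.4485


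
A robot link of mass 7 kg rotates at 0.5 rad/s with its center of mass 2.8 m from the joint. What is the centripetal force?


F = m * omega^2 * r
= 7 * 0.5^2 * 2.8
= 7 * 0.25 * 2.8
= 4.9 N


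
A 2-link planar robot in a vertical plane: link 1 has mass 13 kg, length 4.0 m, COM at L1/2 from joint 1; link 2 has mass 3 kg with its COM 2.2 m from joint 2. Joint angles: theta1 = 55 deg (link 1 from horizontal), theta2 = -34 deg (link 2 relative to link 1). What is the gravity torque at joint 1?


Horizontal distance from joint 1 to link-1 COM:
  x_c1 = (L1/2)*cos(t1) = 2.0 * 0.5736 = 1.1472 m
Horizontal distance from joint 1 to link-2 COM:
  x_c2 = L1*cos(t1) + Lc2*cos(t1+t2)
       = 4.0*0.5736 + 2.2*0.9336 = 4.3482 m
tau1 = m1*g*x_c1 + m2*g*x_c2
     = 13*9.81*1.1472 + 3*9.81*4.3482
     = 146.2964 + 127.967
     = 274.2634 Nm


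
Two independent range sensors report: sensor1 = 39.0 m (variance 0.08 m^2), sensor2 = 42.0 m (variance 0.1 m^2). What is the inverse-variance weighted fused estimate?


w1 = (1/var1) / (1/var1 + 1/var2)
   = 12.5 / (12.5 + 10.0) = 0.5556
w2 = 1 - w1 = 0.4444
fused = w1*s1 + w2*s2 = 21.6667 + 18.6667
= 40.3333 m


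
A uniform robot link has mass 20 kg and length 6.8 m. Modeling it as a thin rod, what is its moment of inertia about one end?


I = (1/3) * m * L^2
= (1/3) * 20 * 6.8^2
= 0.333333 * 20 * 46.24
= 308.2667 kg*m^2


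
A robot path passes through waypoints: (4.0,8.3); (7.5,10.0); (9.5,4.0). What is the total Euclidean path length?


Segment lengths:
  seg1 = sqrt((3.5)^2 + (1.7)^2) = 3.891
  seg2 = sqrt((2.0)^2 + (-6.0)^2) = 6.3246
Total = 10.2156


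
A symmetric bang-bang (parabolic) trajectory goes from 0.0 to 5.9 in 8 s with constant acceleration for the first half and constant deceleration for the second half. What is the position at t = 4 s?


Symmetric rest-to-rest: each phase covers (pf-p0)/2 in time T/2. 0.5*a*(T/2)^2 = (pf-p0)/2 => a = 4*(pf-p0)/T^2
a = 4*(5.9-0.0)/8^2 = 0.3688
t = 4 is in the acceleration phase (t <= T/2).
p = p0 + 0.5*a*t^2 = 0.0 + 0.5*0.3688*4^2
= 2.95


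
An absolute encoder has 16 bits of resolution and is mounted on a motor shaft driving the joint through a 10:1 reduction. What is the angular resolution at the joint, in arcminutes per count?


counts = 2^16 = 65536
effective counts at joint = 65536 * 10 = 655360
resolution = 360*60 / 655360
= 0.033 arcmin/count


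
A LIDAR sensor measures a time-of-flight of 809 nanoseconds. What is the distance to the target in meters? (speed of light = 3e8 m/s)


tof = 809 ns = 8.09e-07 s
dist = c * tof / 2
= 3e8 * 8.09e-07 / 2
= 121.35 m


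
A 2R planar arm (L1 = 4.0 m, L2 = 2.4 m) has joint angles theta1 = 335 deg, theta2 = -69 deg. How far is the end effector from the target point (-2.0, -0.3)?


End effector via forward kinematics:
x = L1*cos(t1) + L2*cos(t1+t2) = 3.4578
y = L1*sin(t1) + L2*sin(t1+t2) = -4.0846
Distance to target:
d = sqrt((-2.0 - 3.4578)^2 + (-0.3 - -4.0846)^2)
= sqrt(29.7878 + 14.3234)
= 6.6416 m


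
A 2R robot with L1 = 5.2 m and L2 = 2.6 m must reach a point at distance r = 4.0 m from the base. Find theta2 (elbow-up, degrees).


cos(theta2) = (r^2 - L1^2 - L2^2) / (2*L1*L2)
cos(theta2) = (16.0 - 27.04 - 6.76) / 27.04
cos(theta2) = -0.658284
theta2 = 131.1691 degrees


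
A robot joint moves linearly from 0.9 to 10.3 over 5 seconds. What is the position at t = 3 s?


s = t/T = 3/5 = 0.6
p(t) = p0 + (pf-p0)*s
= 0.9 + (10.3 - 0.9) * 0.6
= 6.54


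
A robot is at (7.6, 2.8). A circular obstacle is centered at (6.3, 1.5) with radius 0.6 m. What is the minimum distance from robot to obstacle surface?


center_dist = sqrt((7.6-6.3)^2 + (2.8-1.5)^2)
= sqrt(1.69 + 1.69)
= 1.8385
min_dist = center_dist - radius = 1.8385 - 0.6 = 1.2385 m


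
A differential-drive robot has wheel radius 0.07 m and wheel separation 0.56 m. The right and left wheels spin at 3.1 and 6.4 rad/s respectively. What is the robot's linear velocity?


vR = r*wR = 0.07*3.1 = 0.217 m/s
vL = r*wL = 0.07*6.4 = 0.448 m/s
v = (vR+vL)/2 = 0.3325 m/s
omega = (vR-vL)/L = -0.4125 rad/s
linear velocity = 0.3325 m/s


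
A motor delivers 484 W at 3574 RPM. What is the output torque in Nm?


omega = 3574 * 2*pi/60 = 374.2684 rad/s
tau = P / omega = 484 / 374.2684
= 1.2932 Nm


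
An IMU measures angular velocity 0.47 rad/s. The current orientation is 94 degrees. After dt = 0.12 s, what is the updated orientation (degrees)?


delta_theta = w * dt = 0.47 * 0.12 = 0.0564 rad
= 3.2315 deg
theta_new = 94 + 3.2315 = 97.2315 deg


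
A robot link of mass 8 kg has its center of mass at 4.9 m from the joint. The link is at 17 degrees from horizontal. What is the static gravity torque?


tau = m*g*L*cos(angle)
= 8 * 9.81 * 4.9 * cos(17 deg)
= 8 * 9.81 * 4.9 * 0.9563
= 367.7489 Nm


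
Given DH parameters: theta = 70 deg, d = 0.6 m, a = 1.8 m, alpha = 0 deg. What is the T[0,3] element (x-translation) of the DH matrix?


T[0,3] = a * cos(theta)
= 1.8 * cos(70 deg)
= 1.8 * 0.342
= 0.6156


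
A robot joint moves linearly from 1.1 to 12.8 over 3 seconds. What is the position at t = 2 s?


s = t/T = 2/3 = 0.6667
p(t) = p0 + (pf-p0)*s
= 1.1 + (12.8 - 1.1) * 0.6667
= 8.9


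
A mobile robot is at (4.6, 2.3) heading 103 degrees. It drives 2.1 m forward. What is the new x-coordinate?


x_new = x0 + d*cos(theta)
= 4.6 + 2.1*cos(103)
= 4.6 + -0.4724
= 4.1276


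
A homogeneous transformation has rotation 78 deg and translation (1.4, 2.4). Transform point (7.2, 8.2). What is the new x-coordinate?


x' = cos(theta)*px - sin(theta)*py + tx
= 0.2079*7.2 - 0.9781*8.2 + 1.4
= -5.1238


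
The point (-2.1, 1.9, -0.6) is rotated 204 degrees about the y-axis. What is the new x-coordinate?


Rotation about y-axis: x' = x*cos(theta) + z*sin(theta)
= -2.1 * -0.9135 + -0.6 * -0.4067
= 2.1625


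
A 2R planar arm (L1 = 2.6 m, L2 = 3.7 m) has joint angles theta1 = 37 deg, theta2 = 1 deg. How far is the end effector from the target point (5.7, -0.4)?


End effector via forward kinematics:
x = L1*cos(t1) + L2*cos(t1+t2) = 4.9921
y = L1*sin(t1) + L2*sin(t1+t2) = 3.8427
Distance to target:
d = sqrt((5.7 - 4.9921)^2 + (-0.4 - 3.8427)^2)
= sqrt(0.5011 + 18.0002)
= 4.3013 m


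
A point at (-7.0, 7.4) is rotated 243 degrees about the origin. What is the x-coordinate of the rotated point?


x' = x*cos(theta) - y*sin(theta)
cos(243 deg) = -0.454, sin(243 deg) = -0.891
x' = -7.0 * -0.454 - 7.4 * -0.891
= 3.1779 - -6.5934
= 9.7714


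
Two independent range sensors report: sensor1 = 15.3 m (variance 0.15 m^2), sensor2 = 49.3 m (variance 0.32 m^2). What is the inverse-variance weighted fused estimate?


w1 = (1/var1) / (1/var1 + 1/var2)
   = 6.6667 / (6.6667 + 3.125) = 0.6809
w2 = 1 - w1 = 0.3191
fused = w1*s1 + w2*s2 = 10.417 + 15.734
= 26.1511 m


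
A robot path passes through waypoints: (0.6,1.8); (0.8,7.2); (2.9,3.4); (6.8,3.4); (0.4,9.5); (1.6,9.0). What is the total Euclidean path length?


Segment lengths:
  seg1 = sqrt((0.2)^2 + (5.4)^2) = 5.4037
  seg2 = sqrt((2.1)^2 + (-3.8)^2) = 4.3417
  seg3 = sqrt((3.9)^2 + (0.0)^2) = 3.9
  seg4 = sqrt((-6.4)^2 + (6.1)^2) = 8.8414
  seg5 = sqrt((1.2)^2 + (-0.5)^2) = 1.3
Total = 23.7867


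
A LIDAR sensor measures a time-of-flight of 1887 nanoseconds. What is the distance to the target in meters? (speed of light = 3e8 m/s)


tof = 1887 ns = 1.887e-06 s
dist = c * tof / 2
= 3e8 * 1.887e-06 / 2
= 283.05 m


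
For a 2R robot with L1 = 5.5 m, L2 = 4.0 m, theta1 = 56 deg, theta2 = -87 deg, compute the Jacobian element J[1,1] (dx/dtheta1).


J[1,1] = -L1*sin(t1) - L2*sin(t1+t2)
= -5.5*sin(56) - 4.0*sin(-31)
= -2.4996


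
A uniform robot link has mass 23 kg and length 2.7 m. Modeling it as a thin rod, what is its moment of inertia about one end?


I = (1/3) * m * L^2
= (1/3) * 23 * 2.7^2
= 0.333333 * 23 * 7.29
= 55.89 kg*m^2


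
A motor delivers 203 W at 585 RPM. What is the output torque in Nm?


omega = 585 * 2*pi/60 = 61.2611 rad/s
tau = P / omega = 203 / 61.2611
= 3.3137 Nm


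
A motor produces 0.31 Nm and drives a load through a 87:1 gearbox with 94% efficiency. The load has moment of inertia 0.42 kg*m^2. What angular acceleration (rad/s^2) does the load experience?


tau_out = tau_motor * N * eta
= 0.31 * 87 * 0.94 = 25.3518 Nm
alpha = tau_out / I = 25.3518 / 0.42
= 60.3614 rad/s^2


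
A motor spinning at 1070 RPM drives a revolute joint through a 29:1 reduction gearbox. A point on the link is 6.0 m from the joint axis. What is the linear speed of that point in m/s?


omega_motor = 1070 * 2*pi/60 = 112.0501 rad/s
omega_joint = omega_motor / 29 = 3.8638 rad/s
v = omega_joint * r = 3.8638 * 6.0
= 23.1828 m/s


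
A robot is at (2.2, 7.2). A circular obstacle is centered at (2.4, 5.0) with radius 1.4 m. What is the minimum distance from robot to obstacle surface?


center_dist = sqrt((2.2-2.4)^2 + (7.2-5.0)^2)
= sqrt(0.04 + 4.84)
= 2.2091
min_dist = center_dist - radius = 2.2091 - 1.4 = 0.8091 m


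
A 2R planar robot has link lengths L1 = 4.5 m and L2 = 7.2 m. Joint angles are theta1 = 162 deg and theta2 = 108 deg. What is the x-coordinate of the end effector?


Convert angles to radians: theta1 = 2.8274, theta2 = 1.885
x = L1*cos(theta1) + L2*cos(theta1+theta2)
x = -4.2798 + -0.0
x = -4.2798


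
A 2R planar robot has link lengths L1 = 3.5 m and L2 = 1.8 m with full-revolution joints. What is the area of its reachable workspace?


r_max = L1 + L2 = 5.3 m
r_min = |L1 - L2| = 1.7 m
Area = pi*(r_max^2 - r_min^2)
= pi*(28.09 - 2.89)
= pi * 25.2
= 79.1681 m^2


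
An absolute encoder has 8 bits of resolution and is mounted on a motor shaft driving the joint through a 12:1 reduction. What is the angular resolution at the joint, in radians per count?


counts = 2^8 = 256
effective counts at joint = 256 * 12 = 3072
resolution = 2*pi / 3072
= 0.002 rad/count


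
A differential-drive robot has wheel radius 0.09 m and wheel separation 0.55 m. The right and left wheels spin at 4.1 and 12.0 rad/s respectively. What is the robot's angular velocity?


vR = r*wR = 0.09*4.1 = 0.369 m/s
vL = r*wL = 0.09*12.0 = 1.08 m/s
v = (vR+vL)/2 = 0.7245 m/s
omega = (vR-vL)/L = -1.2927 rad/s
angular velocity = -1.2927 rad/s


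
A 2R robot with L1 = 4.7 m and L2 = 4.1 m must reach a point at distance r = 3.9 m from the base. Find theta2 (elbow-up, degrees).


cos(theta2) = (r^2 - L1^2 - L2^2) / (2*L1*L2)
cos(theta2) = (15.21 - 22.09 - 16.81) / 38.54
cos(theta2) = -0.614686
theta2 = 127.9291 degrees


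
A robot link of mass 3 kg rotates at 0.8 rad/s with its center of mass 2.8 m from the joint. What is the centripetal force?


F = m * omega^2 * r
= 3 * 0.8^2 * 2.8
= 3 * 0.64 * 2.8
= 5.376 N


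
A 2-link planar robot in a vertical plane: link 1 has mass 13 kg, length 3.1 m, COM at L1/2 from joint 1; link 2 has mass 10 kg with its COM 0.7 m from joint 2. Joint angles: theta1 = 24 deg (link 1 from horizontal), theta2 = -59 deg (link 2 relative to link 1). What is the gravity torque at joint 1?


Horizontal distance from joint 1 to link-1 COM:
  x_c1 = (L1/2)*cos(t1) = 1.55 * 0.9135 = 1.416 m
Horizontal distance from joint 1 to link-2 COM:
  x_c2 = L1*cos(t1) + Lc2*cos(t1+t2)
       = 3.1*0.9135 + 0.7*0.8192 = 3.4054 m
tau1 = m1*g*x_c1 + m2*g*x_c2
     = 13*9.81*1.416 + 10*9.81*3.4054
     = 180.5819 + 334.0695
     = 514.6514 Nm


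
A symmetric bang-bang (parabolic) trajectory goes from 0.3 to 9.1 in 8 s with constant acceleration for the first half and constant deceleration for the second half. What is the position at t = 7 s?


Symmetric rest-to-rest: each phase covers (pf-p0)/2 in time T/2. 0.5*a*(T/2)^2 = (pf-p0)/2 => a = 4*(pf-p0)/T^2
a = 4*(9.1-0.3)/8^2 = 0.55
t = 7 is in the deceleration phase (t > T/2).
p = pf - 0.5*a*(T-t)^2 = 9.1 - 0.5*0.55*1^2
= 8.825


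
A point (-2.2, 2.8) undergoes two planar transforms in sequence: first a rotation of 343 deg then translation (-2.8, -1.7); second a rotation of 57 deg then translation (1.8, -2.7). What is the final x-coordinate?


After transform 1:
x1 = cos(343)*-2.2 - sin(343)*2.8 + -2.8 = -4.0852
y1 = sin(343)*-2.2 + cos(343)*2.8 + -1.7 = 1.6209
After transform 2:
x2 = cos(57)*-4.0852 - sin(57)*1.6209 + 1.8
= -1.7844


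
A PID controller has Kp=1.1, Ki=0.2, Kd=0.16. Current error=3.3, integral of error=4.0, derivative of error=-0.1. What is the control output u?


u = Kp*e + Ki*int(e) + Kd*de/dt
= 1.1*3.3 + 0.2*4.0 + 0.16*(-0.1)
= 3.63 + 0.8 + -0.016
= 4.414


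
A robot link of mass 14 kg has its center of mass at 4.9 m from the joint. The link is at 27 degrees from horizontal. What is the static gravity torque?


tau = m*g*L*cos(angle)
= 14 * 9.81 * 4.9 * cos(27 deg)
= 14 * 9.81 * 4.9 * 0.891
= 599.6171 Nm


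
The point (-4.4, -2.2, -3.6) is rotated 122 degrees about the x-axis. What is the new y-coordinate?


Rotation about x-axis: y' = y*cos(theta) - z*sin(theta)
= -2.2 * -0.5299 - -3.6 * 0.848
= 4.2188


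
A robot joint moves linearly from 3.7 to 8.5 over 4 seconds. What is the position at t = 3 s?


s = t/T = 3/4 = 0.75
p(t) = p0 + (pf-p0)*s
= 3.7 + (8.5 - 3.7) * 0.75
= 7.3


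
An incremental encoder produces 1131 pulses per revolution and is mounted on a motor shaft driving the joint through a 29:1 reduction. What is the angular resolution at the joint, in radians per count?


counts per rev = 1131
effective counts at joint = 1131 * 29 = 32799
resolution = 2*pi / 32799
= 1.9157e-04 rad/count


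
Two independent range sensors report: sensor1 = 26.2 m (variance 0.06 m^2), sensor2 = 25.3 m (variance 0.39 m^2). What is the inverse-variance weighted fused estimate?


w1 = (1/var1) / (1/var1 + 1/var2)
   = 16.6667 / (16.6667 + 2.5641) = 0.8667
w2 = 1 - w1 = 0.1333
fused = w1*s1 + w2*s2 = 22.7067 + 3.3733
= 26.08 m


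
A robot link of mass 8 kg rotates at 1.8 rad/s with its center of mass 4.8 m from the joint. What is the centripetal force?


F = m * omega^2 * r
= 8 * 1.8^2 * 4.8
= 8 * 3.24 * 4.8
= 124.416 N


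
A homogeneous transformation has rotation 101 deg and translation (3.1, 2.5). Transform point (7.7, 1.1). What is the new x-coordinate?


x' = cos(theta)*px - sin(theta)*py + tx
= -0.1908*7.7 - 0.9816*1.1 + 3.1
= 0.551


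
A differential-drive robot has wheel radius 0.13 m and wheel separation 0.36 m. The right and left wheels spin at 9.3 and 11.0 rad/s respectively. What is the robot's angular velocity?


vR = r*wR = 0.13*9.3 = 1.209 m/s
vL = r*wL = 0.13*11.0 = 1.43 m/s
v = (vR+vL)/2 = 1.3195 m/s
omega = (vR-vL)/L = -0.6139 rad/s
angular velocity = -0.6139 rad/s


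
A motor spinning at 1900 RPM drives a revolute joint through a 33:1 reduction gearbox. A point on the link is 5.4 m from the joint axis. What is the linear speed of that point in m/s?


omega_motor = 1900 * 2*pi/60 = 198.9675 rad/s
omega_joint = omega_motor / 33 = 6.0293 rad/s
v = omega_joint * r = 6.0293 * 5.4
= 32.5583 m/s


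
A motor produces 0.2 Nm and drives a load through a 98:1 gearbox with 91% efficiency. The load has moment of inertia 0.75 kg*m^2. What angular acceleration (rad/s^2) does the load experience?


tau_out = tau_motor * N * eta
= 0.2 * 98 * 0.91 = 17.836 Nm
alpha = tau_out / I = 17.836 / 0.75
= 23.7813 rad/s^2


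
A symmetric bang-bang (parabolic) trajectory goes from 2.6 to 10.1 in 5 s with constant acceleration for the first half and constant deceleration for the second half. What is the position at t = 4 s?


Symmetric rest-to-rest: each phase covers (pf-p0)/2 in time T/2. 0.5*a*(T/2)^2 = (pf-p0)/2 => a = 4*(pf-p0)/T^2
a = 4*(10.1-2.6)/5^2 = 1.2
t = 4 is in the deceleration phase (t > T/2).
p = pf - 0.5*a*(T-t)^2 = 10.1 - 0.5*1.2*1^2
= 9.5


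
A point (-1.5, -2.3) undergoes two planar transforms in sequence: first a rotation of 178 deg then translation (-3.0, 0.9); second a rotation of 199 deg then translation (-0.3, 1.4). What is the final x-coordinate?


After transform 1:
x1 = cos(178)*-1.5 - sin(178)*-2.3 + -3.0 = -1.4206
y1 = sin(178)*-1.5 + cos(178)*-2.3 + 0.9 = 3.1462
After transform 2:
x2 = cos(199)*-1.4206 - sin(199)*3.1462 + -0.3
= 2.0676


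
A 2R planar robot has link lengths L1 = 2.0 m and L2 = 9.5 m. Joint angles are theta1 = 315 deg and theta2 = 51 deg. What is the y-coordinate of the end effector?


Convert angles to radians: theta1 = 5.4978, theta2 = 0.8901
y = L1*sin(theta1) + L2*sin(theta1+theta2)
y = -1.4142 + 0.993
y = -0.4212


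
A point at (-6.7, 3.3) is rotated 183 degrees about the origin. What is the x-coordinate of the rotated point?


x' = x*cos(theta) - y*sin(theta)
cos(183 deg) = -0.9986, sin(183 deg) = -0.0523
x' = -6.7 * -0.9986 - 3.3 * -0.0523
= 6.6908 - -0.1727
= 6.8635


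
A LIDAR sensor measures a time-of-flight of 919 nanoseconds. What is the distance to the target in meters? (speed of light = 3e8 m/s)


tof = 919 ns = 9.19e-07 s
dist = c * tof / 2
= 3e8 * 9.19e-07 / 2
= 137.85 m


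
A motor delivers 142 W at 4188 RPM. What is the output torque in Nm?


omega = 4188 * 2*pi/60 = 438.5663 rad/s
tau = P / omega = 142 / 438.5663
= 0.3238 Nm


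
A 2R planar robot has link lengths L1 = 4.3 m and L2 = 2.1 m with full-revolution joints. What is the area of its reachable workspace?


r_max = L1 + L2 = 6.4 m
r_min = |L1 - L2| = 2.2 m
Area = pi*(r_max^2 - r_min^2)
= pi*(40.96 - 4.84)
= pi * 36.12
= 113.4743 m^2


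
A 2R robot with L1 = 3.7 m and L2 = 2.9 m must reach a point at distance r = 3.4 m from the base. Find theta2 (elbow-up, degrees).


cos(theta2) = (r^2 - L1^2 - L2^2) / (2*L1*L2)
cos(theta2) = (11.56 - 13.69 - 8.41) / 21.46
cos(theta2) = -0.491146
theta2 = 119.416 degrees


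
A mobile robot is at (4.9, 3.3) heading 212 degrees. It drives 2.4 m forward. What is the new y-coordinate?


y_new = y0 + d*sin(theta)
= 3.3 + 2.4*sin(212)
= 3.3 + -1.2718
= 2.0282


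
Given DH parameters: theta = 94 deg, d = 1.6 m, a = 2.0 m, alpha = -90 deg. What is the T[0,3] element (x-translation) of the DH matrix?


T[0,3] = a * cos(theta)
= 2.0 * cos(94 deg)
= 2.0 * -0.0698
= -0.1395


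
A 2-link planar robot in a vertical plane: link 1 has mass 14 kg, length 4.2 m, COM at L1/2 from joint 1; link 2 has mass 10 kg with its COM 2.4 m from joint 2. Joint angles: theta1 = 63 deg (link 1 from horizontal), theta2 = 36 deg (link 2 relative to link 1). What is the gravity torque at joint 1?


Horizontal distance from joint 1 to link-1 COM:
  x_c1 = (L1/2)*cos(t1) = 2.1 * 0.454 = 0.9534 m
Horizontal distance from joint 1 to link-2 COM:
  x_c2 = L1*cos(t1) + Lc2*cos(t1+t2)
       = 4.2*0.454 + 2.4*-0.1564 = 1.5313 m
tau1 = m1*g*x_c1 + m2*g*x_c2
     = 14*9.81*0.9534 + 10*9.81*1.5313
     = 130.9372 + 150.2222
     = 281.1595 Nm


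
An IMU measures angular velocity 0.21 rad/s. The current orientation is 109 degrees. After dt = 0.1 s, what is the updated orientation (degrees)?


delta_theta = w * dt = 0.21 * 0.1 = 0.021 rad
= 1.2032 deg
theta_new = 109 + 1.2032 = 110.2032 deg


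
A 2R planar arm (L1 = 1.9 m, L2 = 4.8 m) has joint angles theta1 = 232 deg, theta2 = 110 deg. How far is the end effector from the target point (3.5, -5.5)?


End effector via forward kinematics:
x = L1*cos(t1) + L2*cos(t1+t2) = 3.3953
y = L1*sin(t1) + L2*sin(t1+t2) = -2.9805
Distance to target:
d = sqrt((3.5 - 3.3953)^2 + (-5.5 - -2.9805)^2)
= sqrt(0.011 + 6.3479)
= 2.5217 m


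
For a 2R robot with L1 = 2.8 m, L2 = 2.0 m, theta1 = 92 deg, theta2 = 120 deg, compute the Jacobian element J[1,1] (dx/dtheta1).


J[1,1] = -L1*sin(t1) - L2*sin(t1+t2)
= -2.8*sin(92) - 2.0*sin(212)
= -1.7385


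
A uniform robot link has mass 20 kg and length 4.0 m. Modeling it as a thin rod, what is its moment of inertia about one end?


I = (1/3) * m * L^2
= (1/3) * 20 * 4.0^2
= 0.333333 * 20 * 16.0
= 106.6667 kg*m^2


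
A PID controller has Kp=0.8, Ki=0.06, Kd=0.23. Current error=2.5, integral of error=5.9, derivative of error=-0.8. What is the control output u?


u = Kp*e + Ki*int(e) + Kd*de/dt
= 0.8*2.5 + 0.06*5.9 + 0.23*(-0.8)
= 2.0 + 0.354 + -0.184
= 2.17


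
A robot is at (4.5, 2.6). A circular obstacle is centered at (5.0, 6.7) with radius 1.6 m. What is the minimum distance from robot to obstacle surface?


center_dist = sqrt((4.5-5.0)^2 + (2.6-6.7)^2)
= sqrt(0.25 + 16.81)
= 4.1304
min_dist = center_dist - radius = 4.1304 - 1.6 = 2.5304 m


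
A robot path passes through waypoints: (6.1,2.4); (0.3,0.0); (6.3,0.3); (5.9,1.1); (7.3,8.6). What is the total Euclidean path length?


Segment lengths:
  seg1 = sqrt((-5.8)^2 + (-2.4)^2) = 6.2769
  seg2 = sqrt((6.0)^2 + (0.3)^2) = 6.0075
  seg3 = sqrt((-0.4)^2 + (0.8)^2) = 0.8944
  seg4 = sqrt((1.4)^2 + (7.5)^2) = 7.6295
Total = 20.8084


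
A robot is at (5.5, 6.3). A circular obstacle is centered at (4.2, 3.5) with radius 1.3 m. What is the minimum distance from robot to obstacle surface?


center_dist = sqrt((5.5-4.2)^2 + (6.3-3.5)^2)
= sqrt(1.69 + 7.84)
= 3.0871
min_dist = center_dist - radius = 3.0871 - 1.3 = 1.7871 m


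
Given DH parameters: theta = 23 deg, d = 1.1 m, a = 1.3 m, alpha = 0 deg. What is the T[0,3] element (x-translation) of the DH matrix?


T[0,3] = a * cos(theta)
= 1.3 * cos(23 deg)
= 1.3 * 0.9205
= 1.1967


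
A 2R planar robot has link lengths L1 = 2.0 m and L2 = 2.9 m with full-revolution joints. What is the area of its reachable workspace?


r_max = L1 + L2 = 4.9 m
r_min = |L1 - L2| = 0.9 m
Area = pi*(r_max^2 - r_min^2)
= pi*(24.01 - 0.81)
= pi * 23.2
= 72.8849 m^2


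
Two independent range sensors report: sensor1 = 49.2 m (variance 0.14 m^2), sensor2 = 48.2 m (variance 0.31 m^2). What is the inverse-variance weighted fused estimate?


w1 = (1/var1) / (1/var1 + 1/var2)
   = 7.1429 / (7.1429 + 3.2258) = 0.6889
w2 = 1 - w1 = 0.3111
fused = w1*s1 + w2*s2 = 33.8933 + 14.9956
= 48.8889 m


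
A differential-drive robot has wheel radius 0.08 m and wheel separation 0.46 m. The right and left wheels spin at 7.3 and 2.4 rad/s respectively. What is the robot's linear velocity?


vR = r*wR = 0.08*7.3 = 0.584 m/s
vL = r*wL = 0.08*2.4 = 0.192 m/s
v = (vR+vL)/2 = 0.388 m/s
omega = (vR-vL)/L = 0.8522 rad/s
linear velocity = 0.388 m/s


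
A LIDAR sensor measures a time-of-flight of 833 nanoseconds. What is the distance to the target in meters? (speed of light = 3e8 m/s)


tof = 833 ns = 8.33e-07 s
dist = c * tof / 2
= 3e8 * 8.33e-07 / 2
= 124.95 m


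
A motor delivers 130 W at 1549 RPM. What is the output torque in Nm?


omega = 1549 * 2*pi/60 = 162.2109 rad/s
tau = P / omega = 130 / 162.2109
= 0.8014 Nm


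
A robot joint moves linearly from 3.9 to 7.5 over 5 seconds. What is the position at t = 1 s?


s = t/T = 1/5 = 0.2
p(t) = p0 + (pf-p0)*s
= 3.9 + (7.5 - 3.9) * 0.2
= 4.62


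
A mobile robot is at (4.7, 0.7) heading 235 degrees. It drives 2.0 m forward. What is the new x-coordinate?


x_new = x0 + d*cos(theta)
= 4.7 + 2.0*cos(235)
= 4.7 + -1.1472
= 3.5528


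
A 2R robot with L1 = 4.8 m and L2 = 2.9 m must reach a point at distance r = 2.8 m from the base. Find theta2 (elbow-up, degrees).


cos(theta2) = (r^2 - L1^2 - L2^2) / (2*L1*L2)
cos(theta2) = (7.84 - 23.04 - 8.41) / 27.84
cos(theta2) = -0.84806
theta2 = 148.0013 degrees


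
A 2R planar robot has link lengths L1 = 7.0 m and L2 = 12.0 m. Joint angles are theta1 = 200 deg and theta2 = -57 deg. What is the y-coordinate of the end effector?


Convert angles to radians: theta1 = 3.4907, theta2 = -0.9948
y = L1*sin(theta1) + L2*sin(theta1+theta2)
y = -2.3941 + 7.2218
y = 4.8276


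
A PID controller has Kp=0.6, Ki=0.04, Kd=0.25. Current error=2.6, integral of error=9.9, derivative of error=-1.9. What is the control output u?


u = Kp*e + Ki*int(e) + Kd*de/dt
= 0.6*2.6 + 0.04*9.9 + 0.25*(-1.9)
= 1.56 + 0.396 + -0.475
= 1.481


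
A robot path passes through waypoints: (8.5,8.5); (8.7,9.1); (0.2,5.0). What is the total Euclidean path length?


Segment lengths:
  seg1 = sqrt((0.2)^2 + (0.6)^2) = 0.6325
  seg2 = sqrt((-8.5)^2 + (-4.1)^2) = 9.4372
Total = 10.0696


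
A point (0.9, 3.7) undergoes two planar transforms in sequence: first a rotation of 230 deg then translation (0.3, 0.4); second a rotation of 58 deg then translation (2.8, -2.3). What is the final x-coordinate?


After transform 1:
x1 = cos(230)*0.9 - sin(230)*3.7 + 0.3 = 2.5559
y1 = sin(230)*0.9 + cos(230)*3.7 + 0.4 = -2.6678
After transform 2:
x2 = cos(58)*2.5559 - sin(58)*-2.6678 + 2.8
= 6.4168


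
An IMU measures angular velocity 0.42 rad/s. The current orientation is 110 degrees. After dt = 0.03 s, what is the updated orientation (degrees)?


delta_theta = w * dt = 0.42 * 0.03 = 0.0126 rad
= 0.7219 deg
theta_new = 110 + 0.7219 = 110.7219 deg


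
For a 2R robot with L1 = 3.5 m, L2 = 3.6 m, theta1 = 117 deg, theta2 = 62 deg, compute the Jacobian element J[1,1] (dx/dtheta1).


J[1,1] = -L1*sin(t1) - L2*sin(t1+t2)
= -3.5*sin(117) - 3.6*sin(179)
= -3.1814


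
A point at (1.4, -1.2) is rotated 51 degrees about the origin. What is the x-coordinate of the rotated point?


x' = x*cos(theta) - y*sin(theta)
cos(51 deg) = 0.6293, sin(51 deg) = 0.7771
x' = 1.4 * 0.6293 - -1.2 * 0.7771
= 0.881 - -0.9326
= 1.8136


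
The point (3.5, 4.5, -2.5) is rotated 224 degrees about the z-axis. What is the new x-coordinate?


Rotation about z-axis: x' = x*cos(theta) - y*sin(theta)
= 3.5 * -0.7193 - 4.5 * -0.6947
= 0.6083


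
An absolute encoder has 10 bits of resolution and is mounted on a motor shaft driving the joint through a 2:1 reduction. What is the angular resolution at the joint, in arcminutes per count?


counts = 2^10 = 1024
effective counts at joint = 1024 * 2 = 2048
resolution = 360*60 / 2048
= 10.5469 arcmin/count


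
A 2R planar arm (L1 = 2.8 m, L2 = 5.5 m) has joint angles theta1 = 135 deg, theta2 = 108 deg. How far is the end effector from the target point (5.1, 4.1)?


End effector via forward kinematics:
x = L1*cos(t1) + L2*cos(t1+t2) = -4.4768
y = L1*sin(t1) + L2*sin(t1+t2) = -2.9206
Distance to target:
d = sqrt((5.1 - -4.4768)^2 + (4.1 - -2.9206)^2)
= sqrt(91.716 + 49.2893)
= 11.8746 m


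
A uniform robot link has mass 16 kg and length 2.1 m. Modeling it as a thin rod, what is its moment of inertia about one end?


I = (1/3) * m * L^2
= (1/3) * 16 * 2.1^2
= 0.333333 * 16 * 4.41
= 23.52 kg*m^2


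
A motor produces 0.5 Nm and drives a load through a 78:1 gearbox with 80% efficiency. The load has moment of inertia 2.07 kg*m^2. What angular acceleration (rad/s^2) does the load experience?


tau_out = tau_motor * N * eta
= 0.5 * 78 * 0.8 = 31.2 Nm
alpha = tau_out / I = 31.2 / 2.07
= 15.0725 rad/s^2


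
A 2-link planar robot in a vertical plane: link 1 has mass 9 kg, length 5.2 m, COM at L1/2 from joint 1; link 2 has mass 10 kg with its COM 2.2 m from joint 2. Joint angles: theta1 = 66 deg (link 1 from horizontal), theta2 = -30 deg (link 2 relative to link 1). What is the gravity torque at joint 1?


Horizontal distance from joint 1 to link-1 COM:
  x_c1 = (L1/2)*cos(t1) = 2.6 * 0.4067 = 1.0575 m
Horizontal distance from joint 1 to link-2 COM:
  x_c2 = L1*cos(t1) + Lc2*cos(t1+t2)
       = 5.2*0.4067 + 2.2*0.809 = 3.8949 m
tau1 = m1*g*x_c1 + m2*g*x_c2
     = 9*9.81*1.0575 + 10*9.81*3.8949
     = 93.368 + 382.0865
     = 475.4546 Nm


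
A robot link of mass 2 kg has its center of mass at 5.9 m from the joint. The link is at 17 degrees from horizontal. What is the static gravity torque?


tau = m*g*L*cos(angle)
= 2 * 9.81 * 5.9 * cos(17 deg)
= 2 * 9.81 * 5.9 * 0.9563
= 110.6999 Nm
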